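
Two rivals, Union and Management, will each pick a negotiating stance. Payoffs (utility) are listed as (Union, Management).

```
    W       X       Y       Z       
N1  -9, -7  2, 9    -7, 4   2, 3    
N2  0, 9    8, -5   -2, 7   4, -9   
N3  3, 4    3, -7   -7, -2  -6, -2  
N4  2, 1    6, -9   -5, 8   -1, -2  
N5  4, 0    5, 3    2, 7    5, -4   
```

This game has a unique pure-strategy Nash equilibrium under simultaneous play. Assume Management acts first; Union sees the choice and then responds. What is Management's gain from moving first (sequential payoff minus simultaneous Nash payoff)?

0

Union best-responds to each possible Management move:
- W: Union compares -9, 0, 3, 2, 4 and picks N5; Management would get 0.
- X: Union compares 2, 8, 3, 6, 5 and picks N2; Management would get -5.
- Y: Union compares -7, -2, -7, -5, 2 and picks N5; Management would get 7.
- Z: Union compares 2, 4, -6, -1, 5 and picks N5; Management would get -4.
Management's induced payoffs are 0, -5, 7, -4, so Management commits to Y. Subgame-perfect outcome: (N5, Y) with payoffs (2, 7).
Under simultaneous play:
Union's best replies: W→N5; X→N2; Y→N5; Z→N5.
Management's best replies: N1→X; N2→W; N3→W; N4→Y; N5→Y.
Only (N5, Y) has each player best-responding; Nash payoffs (2, 7).
Management's commitment gain: 7 − 7 = 0.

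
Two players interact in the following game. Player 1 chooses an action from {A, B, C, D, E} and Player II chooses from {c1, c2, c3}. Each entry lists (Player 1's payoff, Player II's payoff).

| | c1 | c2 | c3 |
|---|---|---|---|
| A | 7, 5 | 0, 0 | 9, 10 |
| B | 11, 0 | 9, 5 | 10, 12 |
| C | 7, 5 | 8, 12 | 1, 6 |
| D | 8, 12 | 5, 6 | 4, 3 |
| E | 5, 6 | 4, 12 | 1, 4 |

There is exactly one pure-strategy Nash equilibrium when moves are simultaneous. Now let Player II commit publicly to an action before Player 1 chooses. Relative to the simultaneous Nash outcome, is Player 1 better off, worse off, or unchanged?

unchanged

Backward induction with Player II moving first.
- c1: BR = B, leader payoff 0.
- c2: BR = B, leader payoff 5.
- c3: BR = B, leader payoff 12.
Among 0, 5, 12, the best is 12 at c3. Subgame-perfect outcome: (B, c3) with payoffs (10, 12).
For the simultaneous game, intersect best replies.
Player 1's best replies: c1→B; c2→B; c3→B.
Player II's best replies: A→c3; B→c3; C→c2; D→c1; E→c2.
Only (B, c3) has each player best-responding; Nash payoffs (10, 12).
Player 1 earns 10 sequentially versus 10 at the Nash outcome: unchanged.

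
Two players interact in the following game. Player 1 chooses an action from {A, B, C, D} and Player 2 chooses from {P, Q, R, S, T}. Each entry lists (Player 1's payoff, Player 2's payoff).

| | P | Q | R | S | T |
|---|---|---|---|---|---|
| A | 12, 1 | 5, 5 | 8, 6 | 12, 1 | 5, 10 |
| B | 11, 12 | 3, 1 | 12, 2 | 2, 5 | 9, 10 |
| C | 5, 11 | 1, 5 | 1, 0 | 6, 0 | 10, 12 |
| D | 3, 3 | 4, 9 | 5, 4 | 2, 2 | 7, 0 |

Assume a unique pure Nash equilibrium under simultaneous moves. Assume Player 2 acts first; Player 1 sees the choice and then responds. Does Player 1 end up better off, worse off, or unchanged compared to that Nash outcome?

unchanged

Player 1 best-responds to each possible Player 2 move:
- P: BR = A, leader payoff 1.
- Q: BR = A, leader payoff 5.
- R: BR = B, leader payoff 2.
- S: BR = A, leader payoff 1.
- T: BR = C, leader payoff 12.
Among 1, 5, 2, 1, 12, the best is 12 at T. Subgame-perfect outcome: (C, T) with payoffs (10, 12).
Under simultaneous play:
Player 1's best replies: P→A; Q→A; R→B; S→A; T→C.
Player 2's best replies: A→T; B→P; C→T; D→Q.
The unique mutual best reply is (C, T), giving (10, 12).
Player 1 earns 10 sequentially versus 10 at the Nash outcome: unchanged.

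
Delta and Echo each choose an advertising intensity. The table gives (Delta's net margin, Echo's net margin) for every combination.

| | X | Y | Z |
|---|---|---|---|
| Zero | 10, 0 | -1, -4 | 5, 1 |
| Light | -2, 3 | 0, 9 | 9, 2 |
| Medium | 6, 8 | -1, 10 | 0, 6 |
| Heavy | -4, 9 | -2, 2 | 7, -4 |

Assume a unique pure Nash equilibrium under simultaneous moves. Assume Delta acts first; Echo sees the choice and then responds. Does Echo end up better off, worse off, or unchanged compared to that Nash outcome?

Solve by backward induction (Delta leads).
- Zero: BR = Z, leader payoff 5.
- Light: BR = Y, leader payoff 0.
- Medium: BR = Y, leader payoff -1.
- Heavy: BR = X, leader payoff -4.
Maximizing over 5, 0, -1, -4, Delta chooses Zero. Subgame-perfect outcome: (Zero, Z) with payoffs (5, 1).
Now find the simultaneous Nash equilibrium.
Delta's best replies: X→Zero; Y→Light; Z→Light.
Echo's best replies: Zero→Z; Light→Y; Medium→Y; Heavy→X.
The unique mutual best reply is (Light, Y), giving (0, 9).
Echo earns 1 sequentially versus 9 at the Nash outcome: worse off.

worse off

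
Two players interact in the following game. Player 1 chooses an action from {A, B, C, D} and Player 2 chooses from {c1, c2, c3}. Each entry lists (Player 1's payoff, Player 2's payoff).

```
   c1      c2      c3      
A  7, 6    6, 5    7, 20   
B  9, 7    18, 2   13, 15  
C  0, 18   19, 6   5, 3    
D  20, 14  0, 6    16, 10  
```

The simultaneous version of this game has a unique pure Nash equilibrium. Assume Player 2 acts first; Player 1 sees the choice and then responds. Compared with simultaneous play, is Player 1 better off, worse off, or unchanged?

unchanged

Backward induction with Player 2 moving first.
- c1: BR = D, leader payoff 14.
- c2: BR = C, leader payoff 6.
- c3: BR = D, leader payoff 10.
Maximizing over 14, 6, 10, Player 2 chooses c1. Subgame-perfect outcome: (D, c1) with payoffs (20, 14).
Under simultaneous play:
Player 1's best replies: c1→D; c2→C; c3→D.
Player 2's best replies: A→c3; B→c3; C→c1; D→c1.
Only (D, c1) has each player best-responding; Nash payoffs (20, 14).
Player 1 earns 20 sequentially versus 20 at the Nash outcome: unchanged.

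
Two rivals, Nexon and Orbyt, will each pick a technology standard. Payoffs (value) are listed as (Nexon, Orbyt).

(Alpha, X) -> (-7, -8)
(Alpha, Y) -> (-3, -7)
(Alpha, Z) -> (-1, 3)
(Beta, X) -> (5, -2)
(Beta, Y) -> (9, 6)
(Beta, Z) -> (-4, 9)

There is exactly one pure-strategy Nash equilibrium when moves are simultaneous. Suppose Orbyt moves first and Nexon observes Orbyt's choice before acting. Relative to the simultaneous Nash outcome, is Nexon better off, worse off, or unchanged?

Work backward from Nexon's decision.
- X → Nexon plays Beta (best of -7, 5); Orbyt gets -2.
- Y → Nexon plays Beta (best of -3, 9); Orbyt gets 6.
- Z → Nexon plays Alpha (best of -1, -4); Orbyt gets 3.
Among -2, 6, 3, the best is 6 at Y. Subgame-perfect outcome: (Beta, Y) with payoffs (9, 6).
Now find the simultaneous Nash equilibrium.
Nexon's best replies: X→Beta; Y→Beta; Z→Alpha.
Orbyt's best replies: Alpha→Z; Beta→Z.
Only (Alpha, Z) has each player best-responding; Nash payoffs (-1, 3).
Nexon earns 9 sequentially versus -1 at the Nash outcome: better off.

better off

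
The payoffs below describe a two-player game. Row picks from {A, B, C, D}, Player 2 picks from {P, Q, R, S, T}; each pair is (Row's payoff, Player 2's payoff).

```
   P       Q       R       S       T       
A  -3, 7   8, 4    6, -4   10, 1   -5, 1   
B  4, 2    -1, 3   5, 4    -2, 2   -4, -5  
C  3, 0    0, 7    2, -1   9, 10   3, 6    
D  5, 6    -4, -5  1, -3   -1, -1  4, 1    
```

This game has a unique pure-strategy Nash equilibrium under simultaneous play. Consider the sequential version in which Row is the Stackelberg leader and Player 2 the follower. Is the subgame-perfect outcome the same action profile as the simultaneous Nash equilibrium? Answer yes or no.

Backward induction with Row moving first.
- A → Player 2 plays P (best of 7, 4, -4, 1, 1); Row gets -3.
- B → Player 2 plays R (best of 2, 3, 4, 2, -5); Row gets 5.
- C → Player 2 plays S (best of 0, 7, -1, 10, 6); Row gets 9.
- D → Player 2 plays P (best of 6, -5, -3, -1, 1); Row gets 5.
Among -3, 5, 9, 5, the best is 9 at C. Subgame-perfect outcome: (C, S) with payoffs (9, 10).
Under simultaneous play:
Row's best replies: P→D; Q→A; R→A; S→A; T→D.
Player 2's best replies: A→P; B→R; C→S; D→P.
Only (D, P) has each player best-responding; Nash payoffs (5, 6).
Sequential outcome (C, S) differs from the Nash profile (D, P).

no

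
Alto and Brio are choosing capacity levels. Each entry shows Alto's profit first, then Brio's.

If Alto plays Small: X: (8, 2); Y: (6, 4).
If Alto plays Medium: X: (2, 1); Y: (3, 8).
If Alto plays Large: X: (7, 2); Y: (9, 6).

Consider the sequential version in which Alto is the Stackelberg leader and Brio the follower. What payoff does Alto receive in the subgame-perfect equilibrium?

9

Backward induction with Alto moving first.
- Small: BR = Y, leader payoff 6.
- Medium: BR = Y, leader payoff 3.
- Large: BR = Y, leader payoff 9.
Alto's induced payoffs are 6, 3, 9, so Alto commits to Large. Subgame-perfect outcome: (Large, Y) with payoffs (9, 6).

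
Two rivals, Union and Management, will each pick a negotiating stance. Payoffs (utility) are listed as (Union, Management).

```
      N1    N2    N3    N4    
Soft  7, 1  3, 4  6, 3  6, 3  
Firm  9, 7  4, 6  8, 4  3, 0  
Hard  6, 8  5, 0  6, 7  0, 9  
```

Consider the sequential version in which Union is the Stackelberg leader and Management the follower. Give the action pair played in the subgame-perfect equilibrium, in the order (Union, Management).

Solve by backward induction (Union leads).
- Soft → Management plays N2 (best of 1, 4, 3, 3); Union gets 3.
- Firm → Management plays N1 (best of 7, 6, 4, 0); Union gets 9.
- Hard → Management plays N4 (best of 8, 0, 7, 9); Union gets 0.
Maximizing over 3, 9, 0, Union chooses Firm. Subgame-perfect outcome: (Firm, N1) with payoffs (9, 7).

(Firm, N1)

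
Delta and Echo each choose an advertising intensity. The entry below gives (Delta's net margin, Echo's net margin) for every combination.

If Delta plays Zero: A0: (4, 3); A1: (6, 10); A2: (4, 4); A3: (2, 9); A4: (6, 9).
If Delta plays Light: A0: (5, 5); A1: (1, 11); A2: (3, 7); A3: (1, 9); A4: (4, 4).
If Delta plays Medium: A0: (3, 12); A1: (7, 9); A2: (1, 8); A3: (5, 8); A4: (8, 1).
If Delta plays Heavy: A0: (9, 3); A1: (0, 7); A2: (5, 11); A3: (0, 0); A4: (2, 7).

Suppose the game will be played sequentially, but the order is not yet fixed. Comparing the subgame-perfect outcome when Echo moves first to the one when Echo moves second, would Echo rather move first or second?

first

If Delta leads: Echo's best replies are Zero→A1, Light→A1, Medium→A0, Heavy→A2; Delta's induced payoffs 6, 1, 3, 5; outcome (Zero, A1), payoffs (6, 10).
If Echo leads: Delta's best replies are A0→Heavy, A1→Medium, A2→Heavy, A3→Medium, A4→Medium; Echo's induced payoffs 3, 9, 11, 8, 1; outcome (Heavy, A2), payoffs (5, 11).
Echo gets 11 moving first and 10 moving second, so Echo prefers to move first.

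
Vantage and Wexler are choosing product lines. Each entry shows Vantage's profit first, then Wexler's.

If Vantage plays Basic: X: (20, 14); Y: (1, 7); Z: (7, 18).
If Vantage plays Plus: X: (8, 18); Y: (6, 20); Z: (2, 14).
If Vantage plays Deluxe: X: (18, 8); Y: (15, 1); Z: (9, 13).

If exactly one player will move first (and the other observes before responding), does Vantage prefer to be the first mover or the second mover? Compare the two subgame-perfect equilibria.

second

If Vantage leads: Wexler's best replies are Basic→Z, Plus→Y, Deluxe→Z; Vantage's induced payoffs 7, 6, 9; outcome (Deluxe, Z), payoffs (9, 13).
If Wexler leads: Vantage's best replies are X→Basic, Y→Deluxe, Z→Deluxe; Wexler's induced payoffs 14, 1, 13; outcome (Basic, X), payoffs (20, 14).
Vantage gets 9 moving first and 20 moving second, so Vantage prefers to move second.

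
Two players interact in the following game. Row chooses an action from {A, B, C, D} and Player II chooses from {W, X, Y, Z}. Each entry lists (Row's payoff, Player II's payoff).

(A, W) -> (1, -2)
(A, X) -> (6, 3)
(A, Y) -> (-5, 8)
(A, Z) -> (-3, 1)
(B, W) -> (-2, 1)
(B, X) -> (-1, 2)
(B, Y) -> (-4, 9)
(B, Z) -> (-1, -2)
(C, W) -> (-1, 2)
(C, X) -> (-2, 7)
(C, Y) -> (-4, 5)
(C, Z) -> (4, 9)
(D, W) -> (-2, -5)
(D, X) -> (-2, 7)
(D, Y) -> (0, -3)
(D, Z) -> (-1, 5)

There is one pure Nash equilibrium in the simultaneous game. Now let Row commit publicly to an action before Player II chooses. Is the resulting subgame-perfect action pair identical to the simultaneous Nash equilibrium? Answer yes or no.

yes

Backward induction with Row moving first.
- A: Player II compares -2, 3, 8, 1 and picks Y; Row would get -5.
- B: Player II compares 1, 2, 9, -2 and picks Y; Row would get -4.
- C: Player II compares 2, 7, 5, 9 and picks Z; Row would get 4.
- D: Player II compares -5, 7, -3, 5 and picks X; Row would get -2.
Among -5, -4, 4, -2, the best is 4 at C. Subgame-perfect outcome: (C, Z) with payoffs (4, 9).
Under simultaneous play:
Row's best replies: W→A; X→A; Y→D; Z→C.
Player II's best replies: A→Y; B→Y; C→Z; D→X.
Only (C, Z) has each player best-responding; Nash payoffs (4, 9).
Sequential outcome (C, Z) coincides with the Nash profile (C, Z).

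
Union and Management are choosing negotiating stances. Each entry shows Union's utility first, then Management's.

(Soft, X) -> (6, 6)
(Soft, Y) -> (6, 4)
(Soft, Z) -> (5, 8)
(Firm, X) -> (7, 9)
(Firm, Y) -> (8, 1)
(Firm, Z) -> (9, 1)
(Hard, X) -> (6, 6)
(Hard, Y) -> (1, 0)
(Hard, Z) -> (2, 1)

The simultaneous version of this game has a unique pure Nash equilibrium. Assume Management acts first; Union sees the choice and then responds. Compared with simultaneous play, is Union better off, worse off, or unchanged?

Solve by backward induction (Management leads).
- X → Union plays Firm (best of 6, 7, 6); Management gets 9.
- Y → Union plays Firm (best of 6, 8, 1); Management gets 1.
- Z → Union plays Firm (best of 5, 9, 2); Management gets 1.
Maximizing over 9, 1, 1, Management chooses X. Subgame-perfect outcome: (Firm, X) with payoffs (7, 9).
Now find the simultaneous Nash equilibrium.
Union's best replies: X→Firm; Y→Firm; Z→Firm.
Management's best replies: Soft→Z; Firm→X; Hard→X.
The unique mutual best reply is (Firm, X), giving (7, 9).
Union earns 7 sequentially versus 7 at the Nash outcome: unchanged.

unchanged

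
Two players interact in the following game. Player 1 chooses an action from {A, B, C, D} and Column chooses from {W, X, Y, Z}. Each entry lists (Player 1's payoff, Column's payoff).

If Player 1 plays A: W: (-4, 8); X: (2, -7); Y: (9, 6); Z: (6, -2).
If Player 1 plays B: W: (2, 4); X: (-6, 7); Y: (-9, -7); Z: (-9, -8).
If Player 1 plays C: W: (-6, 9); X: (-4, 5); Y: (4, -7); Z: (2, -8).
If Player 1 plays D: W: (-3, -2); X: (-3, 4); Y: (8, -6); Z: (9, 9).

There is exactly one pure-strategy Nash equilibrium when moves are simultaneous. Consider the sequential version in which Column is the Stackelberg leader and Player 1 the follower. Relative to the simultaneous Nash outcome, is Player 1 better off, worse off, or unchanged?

unchanged

Work backward from Player 1's decision.
- W: BR = B, leader payoff 4.
- X: BR = A, leader payoff -7.
- Y: BR = A, leader payoff 6.
- Z: BR = D, leader payoff 9.
Maximizing over 4, -7, 6, 9, Column chooses Z. Subgame-perfect outcome: (D, Z) with payoffs (9, 9).
Under simultaneous play:
Player 1's best replies: W→B; X→A; Y→A; Z→D.
Column's best replies: A→W; B→X; C→W; D→Z.
The unique mutual best reply is (D, Z), giving (9, 9).
Player 1 earns 9 sequentially versus 9 at the Nash outcome: unchanged.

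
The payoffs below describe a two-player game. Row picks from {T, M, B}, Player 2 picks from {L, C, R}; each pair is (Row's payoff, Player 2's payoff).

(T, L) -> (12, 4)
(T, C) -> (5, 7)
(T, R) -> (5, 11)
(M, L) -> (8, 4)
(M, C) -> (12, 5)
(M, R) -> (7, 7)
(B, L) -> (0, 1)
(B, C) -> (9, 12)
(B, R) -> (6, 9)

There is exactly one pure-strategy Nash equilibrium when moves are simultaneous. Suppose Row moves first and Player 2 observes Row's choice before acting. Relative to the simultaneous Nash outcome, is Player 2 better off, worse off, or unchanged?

better off

Work backward from Player 2's decision.
- T: Player 2 compares 4, 7, 11 and picks R; Row would get 5.
- M: Player 2 compares 4, 5, 7 and picks R; Row would get 7.
- B: Player 2 compares 1, 12, 9 and picks C; Row would get 9.
Among 5, 7, 9, the best is 9 at B. Subgame-perfect outcome: (B, C) with payoffs (9, 12).
Now find the simultaneous Nash equilibrium.
Row's best replies: L→T; C→M; R→M.
Player 2's best replies: T→R; M→R; B→C.
The unique mutual best reply is (M, R), giving (7, 7).
Player 2 earns 12 sequentially versus 7 at the Nash outcome: better off.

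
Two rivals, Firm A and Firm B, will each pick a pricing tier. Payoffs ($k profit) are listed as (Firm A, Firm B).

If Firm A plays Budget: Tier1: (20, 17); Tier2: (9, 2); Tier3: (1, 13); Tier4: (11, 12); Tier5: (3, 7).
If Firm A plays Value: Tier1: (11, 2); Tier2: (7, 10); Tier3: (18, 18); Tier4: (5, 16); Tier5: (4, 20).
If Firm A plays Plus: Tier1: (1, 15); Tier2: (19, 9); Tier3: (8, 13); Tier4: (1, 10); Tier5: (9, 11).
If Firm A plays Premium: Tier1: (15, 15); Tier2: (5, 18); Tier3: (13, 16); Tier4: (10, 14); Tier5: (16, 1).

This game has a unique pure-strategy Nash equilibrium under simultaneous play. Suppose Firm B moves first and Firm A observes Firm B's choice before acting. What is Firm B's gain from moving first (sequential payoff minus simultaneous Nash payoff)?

Backward induction with Firm B moving first.
- Tier1: Firm A compares 20, 11, 1, 15 and picks Budget; Firm B would get 17.
- Tier2: Firm A compares 9, 7, 19, 5 and picks Plus; Firm B would get 9.
- Tier3: Firm A compares 1, 18, 8, 13 and picks Value; Firm B would get 18.
- Tier4: Firm A compares 11, 5, 1, 10 and picks Budget; Firm B would get 12.
- Tier5: Firm A compares 3, 4, 9, 16 and picks Premium; Firm B would get 1.
Firm B's induced payoffs are 17, 9, 18, 12, 1, so Firm B commits to Tier3. Subgame-perfect outcome: (Value, Tier3) with payoffs (18, 18).
Under simultaneous play:
Firm A's best replies: Tier1→Budget; Tier2→Plus; Tier3→Value; Tier4→Budget; Tier5→Premium.
Firm B's best replies: Budget→Tier1; Value→Tier5; Plus→Tier1; Premium→Tier2.
The unique mutual best reply is (Budget, Tier1), giving (20, 17).
Firm B's commitment gain: 18 − 17 = 1.

1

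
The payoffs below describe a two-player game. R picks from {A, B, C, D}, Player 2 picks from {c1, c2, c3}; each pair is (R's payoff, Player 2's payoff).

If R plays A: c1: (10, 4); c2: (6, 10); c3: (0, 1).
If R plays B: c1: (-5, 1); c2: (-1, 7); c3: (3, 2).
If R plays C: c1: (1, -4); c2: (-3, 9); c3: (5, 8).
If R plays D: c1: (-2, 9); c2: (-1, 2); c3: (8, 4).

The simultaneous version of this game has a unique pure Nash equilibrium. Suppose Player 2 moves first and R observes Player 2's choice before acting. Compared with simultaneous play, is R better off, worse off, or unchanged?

Backward induction with Player 2 moving first.
- c1 → R plays A (best of 10, -5, 1, -2); Player 2 gets 4.
- c2 → R plays A (best of 6, -1, -3, -1); Player 2 gets 10.
- c3 → R plays D (best of 0, 3, 5, 8); Player 2 gets 4.
Among 4, 10, 4, the best is 10 at c2. Subgame-perfect outcome: (A, c2) with payoffs (6, 10).
Under simultaneous play:
R's best replies: c1→A; c2→A; c3→D.
Player 2's best replies: A→c2; B→c2; C→c2; D→c1.
The unique mutual best reply is (A, c2), giving (6, 10).
R earns 6 sequentially versus 6 at the Nash outcome: unchanged.

unchanged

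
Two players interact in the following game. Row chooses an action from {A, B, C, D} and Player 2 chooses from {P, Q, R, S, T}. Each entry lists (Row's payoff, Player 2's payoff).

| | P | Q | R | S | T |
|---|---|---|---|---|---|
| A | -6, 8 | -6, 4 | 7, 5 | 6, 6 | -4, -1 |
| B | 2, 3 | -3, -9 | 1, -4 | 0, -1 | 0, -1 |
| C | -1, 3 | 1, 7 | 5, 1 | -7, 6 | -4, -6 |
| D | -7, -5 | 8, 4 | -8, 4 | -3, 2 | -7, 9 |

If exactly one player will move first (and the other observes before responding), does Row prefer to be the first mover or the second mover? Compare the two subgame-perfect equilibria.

second

If Row leads: Player 2's best replies are A→P, B→P, C→Q, D→T; Row's induced payoffs -6, 2, 1, -7; outcome (B, P), payoffs (2, 3).
If Player 2 leads: Row's best replies are P→B, Q→D, R→A, S→A, T→B; Player 2's induced payoffs 3, 4, 5, 6, -1; outcome (A, S), payoffs (6, 6).
Row gets 2 moving first and 6 moving second, so Row prefers to move second.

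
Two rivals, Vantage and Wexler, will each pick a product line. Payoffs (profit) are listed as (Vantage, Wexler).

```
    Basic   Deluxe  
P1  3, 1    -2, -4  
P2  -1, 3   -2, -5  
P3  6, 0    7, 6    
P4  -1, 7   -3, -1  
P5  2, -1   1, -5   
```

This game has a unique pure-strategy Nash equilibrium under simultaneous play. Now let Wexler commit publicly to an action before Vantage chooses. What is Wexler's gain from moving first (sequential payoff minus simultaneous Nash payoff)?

Vantage best-responds to each possible Wexler move:
- Basic → Vantage plays P3 (best of 3, -1, 6, -1, 2); Wexler gets 0.
- Deluxe → Vantage plays P3 (best of -2, -2, 7, -3, 1); Wexler gets 6.
Among 0, 6, the best is 6 at Deluxe. Subgame-perfect outcome: (P3, Deluxe) with payoffs (7, 6).
Now find the simultaneous Nash equilibrium.
Vantage's best replies: Basic→P3; Deluxe→P3.
Wexler's best replies: P1→Basic; P2→Basic; P3→Deluxe; P4→Basic; P5→Basic.
Only (P3, Deluxe) has each player best-responding; Nash payoffs (7, 6).
Wexler's commitment gain: 6 − 6 = 0.

0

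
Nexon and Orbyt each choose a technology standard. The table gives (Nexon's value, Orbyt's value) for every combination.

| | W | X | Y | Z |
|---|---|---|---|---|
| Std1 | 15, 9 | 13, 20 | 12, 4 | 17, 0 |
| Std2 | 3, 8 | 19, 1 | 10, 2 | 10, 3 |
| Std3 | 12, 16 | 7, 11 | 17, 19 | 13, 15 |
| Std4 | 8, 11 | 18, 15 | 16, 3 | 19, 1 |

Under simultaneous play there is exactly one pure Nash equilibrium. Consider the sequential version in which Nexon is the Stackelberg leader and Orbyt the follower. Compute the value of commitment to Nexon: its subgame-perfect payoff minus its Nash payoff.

1

Backward induction with Nexon moving first.
- Std1: Orbyt compares 9, 20, 4, 0 and picks X; Nexon would get 13.
- Std2: Orbyt compares 8, 1, 2, 3 and picks W; Nexon would get 3.
- Std3: Orbyt compares 16, 11, 19, 15 and picks Y; Nexon would get 17.
- Std4: Orbyt compares 11, 15, 3, 1 and picks X; Nexon would get 18.
Maximizing over 13, 3, 17, 18, Nexon chooses Std4. Subgame-perfect outcome: (Std4, X) with payoffs (18, 15).
For the simultaneous game, intersect best replies.
Nexon's best replies: W→Std1; X→Std2; Y→Std3; Z→Std4.
Orbyt's best replies: Std1→X; Std2→W; Std3→Y; Std4→X.
The unique mutual best reply is (Std3, Y), giving (17, 19).
Nexon's commitment gain: 18 − 17 = 1.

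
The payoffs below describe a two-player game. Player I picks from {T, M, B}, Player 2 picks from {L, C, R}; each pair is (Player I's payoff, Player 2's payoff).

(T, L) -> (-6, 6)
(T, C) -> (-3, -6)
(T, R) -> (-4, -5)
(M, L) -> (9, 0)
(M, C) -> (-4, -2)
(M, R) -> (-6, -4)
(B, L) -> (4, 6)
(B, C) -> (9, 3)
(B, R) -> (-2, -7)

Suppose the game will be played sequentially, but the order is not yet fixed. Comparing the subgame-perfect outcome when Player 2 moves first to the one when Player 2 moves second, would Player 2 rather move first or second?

If Player I leads: Player 2's best replies are T→L, M→L, B→L; Player I's induced payoffs -6, 9, 4; outcome (M, L), payoffs (9, 0).
If Player 2 leads: Player I's best replies are L→M, C→B, R→B; Player 2's induced payoffs 0, 3, -7; outcome (B, C), payoffs (9, 3).
Player 2 gets 3 moving first and 0 moving second, so Player 2 prefers to move first.

first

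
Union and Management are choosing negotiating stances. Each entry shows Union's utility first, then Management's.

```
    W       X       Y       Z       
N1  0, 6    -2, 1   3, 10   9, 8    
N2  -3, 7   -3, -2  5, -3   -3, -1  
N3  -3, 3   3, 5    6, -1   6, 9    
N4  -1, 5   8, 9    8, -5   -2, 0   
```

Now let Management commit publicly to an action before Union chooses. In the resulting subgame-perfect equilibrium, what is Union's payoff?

Backward induction with Management moving first.
- W: BR = N1, leader payoff 6.
- X: BR = N4, leader payoff 9.
- Y: BR = N4, leader payoff -5.
- Z: BR = N1, leader payoff 8.
Management's induced payoffs are 6, 9, -5, 8, so Management commits to X. Subgame-perfect outcome: (N4, X) with payoffs (8, 9).

8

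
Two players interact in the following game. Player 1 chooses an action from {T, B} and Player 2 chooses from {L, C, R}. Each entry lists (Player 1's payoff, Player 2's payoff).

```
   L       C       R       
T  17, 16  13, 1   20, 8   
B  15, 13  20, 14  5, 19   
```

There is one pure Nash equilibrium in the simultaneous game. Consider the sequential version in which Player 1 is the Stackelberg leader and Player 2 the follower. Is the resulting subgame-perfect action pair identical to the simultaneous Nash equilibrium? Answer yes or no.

Solve by backward induction (Player 1 leads).
- T → Player 2 plays L (best of 16, 1, 8); Player 1 gets 17.
- B → Player 2 plays R (best of 13, 14, 19); Player 1 gets 5.
Among 17, 5, the best is 17 at T. Subgame-perfect outcome: (T, L) with payoffs (17, 16).
For the simultaneous game, intersect best replies.
Player 1's best replies: L→T; C→B; R→T.
Player 2's best replies: T→L; B→R.
Only (T, L) has each player best-responding; Nash payoffs (17, 16).
Sequential outcome (T, L) coincides with the Nash profile (T, L).

yes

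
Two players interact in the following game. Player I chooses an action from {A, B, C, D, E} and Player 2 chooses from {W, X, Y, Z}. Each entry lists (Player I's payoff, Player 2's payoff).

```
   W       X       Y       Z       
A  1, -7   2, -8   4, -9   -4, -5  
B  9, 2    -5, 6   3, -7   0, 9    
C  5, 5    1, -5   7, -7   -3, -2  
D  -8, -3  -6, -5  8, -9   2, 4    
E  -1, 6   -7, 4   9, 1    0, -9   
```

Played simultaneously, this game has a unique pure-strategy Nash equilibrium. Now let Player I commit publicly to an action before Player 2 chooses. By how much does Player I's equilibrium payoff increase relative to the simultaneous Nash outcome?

Backward induction with Player I moving first.
- A: Player 2 compares -7, -8, -9, -5 and picks Z; Player I would get -4.
- B: Player 2 compares 2, 6, -7, 9 and picks Z; Player I would get 0.
- C: Player 2 compares 5, -5, -7, -2 and picks W; Player I would get 5.
- D: Player 2 compares -3, -5, -9, 4 and picks Z; Player I would get 2.
- E: Player 2 compares 6, 4, 1, -9 and picks W; Player I would get -1.
Among -4, 0, 5, 2, -1, the best is 5 at C. Subgame-perfect outcome: (C, W) with payoffs (5, 5).
For the simultaneous game, intersect best replies.
Player I's best replies: W→B; X→A; Y→E; Z→D.
Player 2's best replies: A→Z; B→Z; C→W; D→Z; E→W.
The unique mutual best reply is (D, Z), giving (2, 4).
Player I's commitment gain: 5 − 2 = 3.

3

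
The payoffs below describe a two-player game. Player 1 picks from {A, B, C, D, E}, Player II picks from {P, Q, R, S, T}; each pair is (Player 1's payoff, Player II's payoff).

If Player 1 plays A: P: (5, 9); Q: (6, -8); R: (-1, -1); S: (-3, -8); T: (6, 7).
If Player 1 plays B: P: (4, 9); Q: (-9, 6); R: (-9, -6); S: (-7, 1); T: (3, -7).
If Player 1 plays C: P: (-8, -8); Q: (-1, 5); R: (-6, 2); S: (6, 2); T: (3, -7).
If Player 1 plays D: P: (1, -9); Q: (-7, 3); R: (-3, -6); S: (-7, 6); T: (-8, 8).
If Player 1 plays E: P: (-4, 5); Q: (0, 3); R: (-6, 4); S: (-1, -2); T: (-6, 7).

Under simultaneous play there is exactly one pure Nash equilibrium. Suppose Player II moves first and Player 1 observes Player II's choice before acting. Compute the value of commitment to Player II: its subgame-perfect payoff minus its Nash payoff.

Work backward from Player 1's decision.
- P → Player 1 plays A (best of 5, 4, -8, 1, -4); Player II gets 9.
- Q → Player 1 plays A (best of 6, -9, -1, -7, 0); Player II gets -8.
- R → Player 1 plays A (best of -1, -9, -6, -3, -6); Player II gets -1.
- S → Player 1 plays C (best of -3, -7, 6, -7, -1); Player II gets 2.
- T → Player 1 plays A (best of 6, 3, 3, -8, -6); Player II gets 7.
Maximizing over 9, -8, -1, 2, 7, Player II chooses P. Subgame-perfect outcome: (A, P) with payoffs (5, 9).
Under simultaneous play:
Player 1's best replies: P→A; Q→A; R→A; S→C; T→A.
Player II's best replies: A→P; B→P; C→Q; D→T; E→T.
Only (A, P) has each player best-responding; Nash payoffs (5, 9).
Player II's commitment gain: 9 − 9 = 0.

0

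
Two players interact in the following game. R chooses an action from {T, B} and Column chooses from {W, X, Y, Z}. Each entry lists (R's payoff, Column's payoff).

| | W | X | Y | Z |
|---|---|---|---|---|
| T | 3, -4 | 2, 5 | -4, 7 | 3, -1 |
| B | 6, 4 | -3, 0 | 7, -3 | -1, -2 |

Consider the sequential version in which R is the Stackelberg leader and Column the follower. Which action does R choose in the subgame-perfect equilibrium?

Work backward from Column's decision.
- T: Column compares -4, 5, 7, -1 and picks Y; R would get -4.
- B: Column compares 4, 0, -3, -2 and picks W; R would get 6.
R's induced payoffs are -4, 6, so R commits to B. Subgame-perfect outcome: (B, W) with payoffs (6, 4).

B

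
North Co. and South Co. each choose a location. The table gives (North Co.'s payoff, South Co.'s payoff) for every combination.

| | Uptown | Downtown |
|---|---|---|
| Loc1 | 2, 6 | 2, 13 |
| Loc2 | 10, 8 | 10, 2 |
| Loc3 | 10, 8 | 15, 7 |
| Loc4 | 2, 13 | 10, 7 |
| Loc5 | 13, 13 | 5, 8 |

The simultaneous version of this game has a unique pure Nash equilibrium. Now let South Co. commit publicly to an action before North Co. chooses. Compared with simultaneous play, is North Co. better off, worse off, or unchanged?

Backward induction with South Co. moving first.
- Uptown: North Co. compares 2, 10, 10, 2, 13 and picks Loc5; South Co. would get 13.
- Downtown: North Co. compares 2, 10, 15, 10, 5 and picks Loc3; South Co. would get 7.
Maximizing over 13, 7, South Co. chooses Uptown. Subgame-perfect outcome: (Loc5, Uptown) with payoffs (13, 13).
Now find the simultaneous Nash equilibrium.
North Co.'s best replies: Uptown→Loc5; Downtown→Loc3.
South Co.'s best replies: Loc1→Downtown; Loc2→Uptown; Loc3→Uptown; Loc4→Uptown; Loc5→Uptown.
Only (Loc5, Uptown) has each player best-responding; Nash payoffs (13, 13).
North Co. earns 13 sequentially versus 13 at the Nash outcome: unchanged.

unchanged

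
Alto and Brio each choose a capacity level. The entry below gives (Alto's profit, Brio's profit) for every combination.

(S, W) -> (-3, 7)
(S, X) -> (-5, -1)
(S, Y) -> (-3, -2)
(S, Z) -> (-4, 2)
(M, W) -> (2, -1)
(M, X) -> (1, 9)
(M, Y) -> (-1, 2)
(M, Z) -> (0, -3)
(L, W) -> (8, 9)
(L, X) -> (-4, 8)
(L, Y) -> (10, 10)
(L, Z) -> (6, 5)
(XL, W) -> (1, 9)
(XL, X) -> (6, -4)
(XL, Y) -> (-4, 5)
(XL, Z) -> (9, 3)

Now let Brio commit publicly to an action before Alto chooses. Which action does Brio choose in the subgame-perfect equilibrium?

Backward induction with Brio moving first.
- W: Alto compares -3, 2, 8, 1 and picks L; Brio would get 9.
- X: Alto compares -5, 1, -4, 6 and picks XL; Brio would get -4.
- Y: Alto compares -3, -1, 10, -4 and picks L; Brio would get 10.
- Z: Alto compares -4, 0, 6, 9 and picks XL; Brio would get 3.
Brio's induced payoffs are 9, -4, 10, 3, so Brio commits to Y. Subgame-perfect outcome: (L, Y) with payoffs (10, 10).

Y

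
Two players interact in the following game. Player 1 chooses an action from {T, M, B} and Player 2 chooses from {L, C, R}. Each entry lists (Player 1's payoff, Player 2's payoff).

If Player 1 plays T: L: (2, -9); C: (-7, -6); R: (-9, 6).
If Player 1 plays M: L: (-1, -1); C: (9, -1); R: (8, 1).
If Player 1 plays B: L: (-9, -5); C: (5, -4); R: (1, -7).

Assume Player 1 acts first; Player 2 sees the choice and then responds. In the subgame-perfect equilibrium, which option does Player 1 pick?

Backward induction with Player 1 moving first.
- T → Player 2 plays R (best of -9, -6, 6); Player 1 gets -9.
- M → Player 2 plays R (best of -1, -1, 1); Player 1 gets 8.
- B → Player 2 plays C (best of -5, -4, -7); Player 1 gets 5.
Player 1's induced payoffs are -9, 8, 5, so Player 1 commits to M. Subgame-perfect outcome: (M, R) with payoffs (8, 1).

M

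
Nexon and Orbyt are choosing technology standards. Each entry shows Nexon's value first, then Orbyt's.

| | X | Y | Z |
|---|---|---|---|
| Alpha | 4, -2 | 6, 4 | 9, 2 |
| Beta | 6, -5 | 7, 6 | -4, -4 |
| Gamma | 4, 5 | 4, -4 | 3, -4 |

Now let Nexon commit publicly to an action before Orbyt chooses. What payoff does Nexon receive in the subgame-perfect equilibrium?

7

Solve by backward induction (Nexon leads).
- Alpha: Orbyt compares -2, 4, 2 and picks Y; Nexon would get 6.
- Beta: Orbyt compares -5, 6, -4 and picks Y; Nexon would get 7.
- Gamma: Orbyt compares 5, -4, -4 and picks X; Nexon would get 4.
Nexon's induced payoffs are 6, 7, 4, so Nexon commits to Beta. Subgame-perfect outcome: (Beta, Y) with payoffs (7, 6).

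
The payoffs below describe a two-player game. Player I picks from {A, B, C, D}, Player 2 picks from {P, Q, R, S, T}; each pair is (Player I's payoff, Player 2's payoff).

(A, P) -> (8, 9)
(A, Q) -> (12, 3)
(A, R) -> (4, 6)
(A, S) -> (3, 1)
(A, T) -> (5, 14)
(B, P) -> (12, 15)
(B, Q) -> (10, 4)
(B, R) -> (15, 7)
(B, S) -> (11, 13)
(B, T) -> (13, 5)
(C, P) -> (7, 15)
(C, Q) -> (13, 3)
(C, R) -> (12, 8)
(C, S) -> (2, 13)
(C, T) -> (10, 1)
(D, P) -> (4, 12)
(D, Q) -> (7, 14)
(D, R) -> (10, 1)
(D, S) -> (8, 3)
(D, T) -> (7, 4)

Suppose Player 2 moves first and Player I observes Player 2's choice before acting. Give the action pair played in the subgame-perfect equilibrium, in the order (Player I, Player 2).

(B, P)

Solve by backward induction (Player 2 leads).
- P: BR = B, leader payoff 15.
- Q: BR = C, leader payoff 3.
- R: BR = B, leader payoff 7.
- S: BR = B, leader payoff 13.
- T: BR = B, leader payoff 5.
Among 15, 3, 7, 13, 5, the best is 15 at P. Subgame-perfect outcome: (B, P) with payoffs (12, 15).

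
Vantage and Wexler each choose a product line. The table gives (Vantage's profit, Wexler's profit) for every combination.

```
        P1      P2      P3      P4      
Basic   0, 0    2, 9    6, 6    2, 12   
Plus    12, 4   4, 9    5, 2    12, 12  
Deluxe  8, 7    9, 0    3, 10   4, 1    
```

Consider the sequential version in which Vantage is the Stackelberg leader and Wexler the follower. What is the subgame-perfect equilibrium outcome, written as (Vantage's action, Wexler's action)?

(Plus, P4)

Wexler best-responds to each possible Vantage move:
- Basic: Wexler compares 0, 9, 6, 12 and picks P4; Vantage would get 2.
- Plus: Wexler compares 4, 9, 2, 12 and picks P4; Vantage would get 12.
- Deluxe: Wexler compares 7, 0, 10, 1 and picks P3; Vantage would get 3.
Maximizing over 2, 12, 3, Vantage chooses Plus. Subgame-perfect outcome: (Plus, P4) with payoffs (12, 12).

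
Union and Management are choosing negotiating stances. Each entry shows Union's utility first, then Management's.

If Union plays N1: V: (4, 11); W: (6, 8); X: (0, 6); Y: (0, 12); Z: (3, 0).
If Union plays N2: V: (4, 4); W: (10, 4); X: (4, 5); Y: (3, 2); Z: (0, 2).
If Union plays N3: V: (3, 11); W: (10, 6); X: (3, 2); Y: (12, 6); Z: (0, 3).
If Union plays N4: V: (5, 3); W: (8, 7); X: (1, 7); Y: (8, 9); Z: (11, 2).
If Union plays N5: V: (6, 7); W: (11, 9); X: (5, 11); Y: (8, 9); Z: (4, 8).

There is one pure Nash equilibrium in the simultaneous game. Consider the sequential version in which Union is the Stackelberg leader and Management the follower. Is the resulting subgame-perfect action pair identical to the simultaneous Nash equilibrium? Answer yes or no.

Management best-responds to each possible Union move:
- N1: Management compares 11, 8, 6, 12, 0 and picks Y; Union would get 0.
- N2: Management compares 4, 4, 5, 2, 2 and picks X; Union would get 4.
- N3: Management compares 11, 6, 2, 6, 3 and picks V; Union would get 3.
- N4: Management compares 3, 7, 7, 9, 2 and picks Y; Union would get 8.
- N5: Management compares 7, 9, 11, 9, 8 and picks X; Union would get 5.
Maximizing over 0, 4, 3, 8, 5, Union chooses N4. Subgame-perfect outcome: (N4, Y) with payoffs (8, 9).
Under simultaneous play:
Union's best replies: V→N5; W→N5; X→N5; Y→N3; Z→N4.
Management's best replies: N1→Y; N2→X; N3→V; N4→Y; N5→X.
The unique mutual best reply is (N5, X), giving (5, 11).
Sequential outcome (N4, Y) differs from the Nash profile (N5, X).

no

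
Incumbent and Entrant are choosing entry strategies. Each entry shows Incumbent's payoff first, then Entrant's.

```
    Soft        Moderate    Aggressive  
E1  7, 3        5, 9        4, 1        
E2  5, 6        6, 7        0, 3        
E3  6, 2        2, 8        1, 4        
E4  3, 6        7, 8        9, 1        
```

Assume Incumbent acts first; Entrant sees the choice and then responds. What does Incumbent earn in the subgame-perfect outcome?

7

Entrant best-responds to each possible Incumbent move:
- E1: BR = Moderate, leader payoff 5.
- E2: BR = Moderate, leader payoff 6.
- E3: BR = Moderate, leader payoff 2.
- E4: BR = Moderate, leader payoff 7.
Incumbent's induced payoffs are 5, 6, 2, 7, so Incumbent commits to E4. Subgame-perfect outcome: (E4, Moderate) with payoffs (7, 8).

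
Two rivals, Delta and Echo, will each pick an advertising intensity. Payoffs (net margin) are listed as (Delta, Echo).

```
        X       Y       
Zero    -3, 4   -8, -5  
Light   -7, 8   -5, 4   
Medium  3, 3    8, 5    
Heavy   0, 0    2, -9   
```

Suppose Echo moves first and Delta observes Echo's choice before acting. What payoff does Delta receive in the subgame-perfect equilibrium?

8

Solve by backward induction (Echo leads).
- X → Delta plays Medium (best of -3, -7, 3, 0); Echo gets 3.
- Y → Delta plays Medium (best of -8, -5, 8, 2); Echo gets 5.
Echo's induced payoffs are 3, 5, so Echo commits to Y. Subgame-perfect outcome: (Medium, Y) with payoffs (8, 5).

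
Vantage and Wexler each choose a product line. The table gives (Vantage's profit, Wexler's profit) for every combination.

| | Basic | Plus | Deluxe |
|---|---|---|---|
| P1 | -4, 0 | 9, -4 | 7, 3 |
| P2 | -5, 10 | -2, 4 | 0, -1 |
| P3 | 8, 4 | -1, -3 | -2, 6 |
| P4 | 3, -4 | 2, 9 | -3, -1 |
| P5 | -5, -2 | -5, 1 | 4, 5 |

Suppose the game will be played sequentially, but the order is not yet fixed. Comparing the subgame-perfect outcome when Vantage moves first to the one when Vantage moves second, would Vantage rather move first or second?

second

If Vantage leads: Wexler's best replies are P1→Deluxe, P2→Basic, P3→Deluxe, P4→Plus, P5→Deluxe; Vantage's induced payoffs 7, -5, -2, 2, 4; outcome (P1, Deluxe), payoffs (7, 3).
If Wexler leads: Vantage's best replies are Basic→P3, Plus→P1, Deluxe→P1; Wexler's induced payoffs 4, -4, 3; outcome (P3, Basic), payoffs (8, 4).
Vantage gets 7 moving first and 8 moving second, so Vantage prefers to move second.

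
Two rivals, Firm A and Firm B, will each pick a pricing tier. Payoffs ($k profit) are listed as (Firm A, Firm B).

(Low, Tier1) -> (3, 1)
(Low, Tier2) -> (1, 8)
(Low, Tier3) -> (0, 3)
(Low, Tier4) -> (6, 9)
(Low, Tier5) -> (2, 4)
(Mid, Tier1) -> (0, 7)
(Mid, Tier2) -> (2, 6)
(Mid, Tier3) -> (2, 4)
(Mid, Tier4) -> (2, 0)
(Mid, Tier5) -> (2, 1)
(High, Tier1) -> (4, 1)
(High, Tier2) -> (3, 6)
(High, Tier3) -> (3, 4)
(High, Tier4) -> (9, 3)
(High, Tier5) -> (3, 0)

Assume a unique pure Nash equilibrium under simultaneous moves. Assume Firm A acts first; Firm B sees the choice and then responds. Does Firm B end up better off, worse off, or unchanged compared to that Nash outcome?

better off

Work backward from Firm B's decision.
- Low: Firm B compares 1, 8, 3, 9, 4 and picks Tier4; Firm A would get 6.
- Mid: Firm B compares 7, 6, 4, 0, 1 and picks Tier1; Firm A would get 0.
- High: Firm B compares 1, 6, 4, 3, 0 and picks Tier2; Firm A would get 3.
Among 6, 0, 3, the best is 6 at Low. Subgame-perfect outcome: (Low, Tier4) with payoffs (6, 9).
For the simultaneous game, intersect best replies.
Firm A's best replies: Tier1→High; Tier2→High; Tier3→High; Tier4→High; Tier5→High.
Firm B's best replies: Low→Tier4; Mid→Tier1; High→Tier2.
The unique mutual best reply is (High, Tier2), giving (3, 6).
Firm B earns 9 sequentially versus 6 at the Nash outcome: better off.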